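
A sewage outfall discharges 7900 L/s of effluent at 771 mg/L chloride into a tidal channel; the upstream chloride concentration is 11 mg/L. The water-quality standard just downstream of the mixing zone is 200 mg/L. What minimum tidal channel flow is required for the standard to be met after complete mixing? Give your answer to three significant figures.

23900 L/s

Set C_mix = 200: (Q·11.00 + 7900·771.0) / (Q + 7900) = 200
→ Q = 7900·(771.0 − 200)/(200 − 11.00) = 23870 L/s.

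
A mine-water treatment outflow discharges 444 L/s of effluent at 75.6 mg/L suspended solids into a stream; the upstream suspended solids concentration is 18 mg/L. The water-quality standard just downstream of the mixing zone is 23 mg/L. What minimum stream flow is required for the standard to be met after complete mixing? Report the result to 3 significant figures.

Set C_mix = 23: (Q·18.00 + 444.0·75.60) / (Q + 444.0) = 23
→ Q = 444.0·(75.60 − 23)/(23 − 18.00) = 4671 L/s.

4670 L/s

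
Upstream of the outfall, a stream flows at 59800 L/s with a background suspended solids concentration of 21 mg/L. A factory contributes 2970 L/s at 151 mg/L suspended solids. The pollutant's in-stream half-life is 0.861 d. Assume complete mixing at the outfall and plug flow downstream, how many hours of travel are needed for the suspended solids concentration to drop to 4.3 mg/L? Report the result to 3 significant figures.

Mixed concentration C = ΣQC/ΣQ = (59800·21.00 + 2970·151.0) / 62770 = 1704000/62770 = 27.15 mg/L.
Half-life 0.861 d → k = ln 2 / 0.861 = 0.8050 d⁻¹.
27.15·exp(−k·t) = 4.3 → t = ln(27.15/4.3)/k = 197800 s = 54.94 h.

54.9 h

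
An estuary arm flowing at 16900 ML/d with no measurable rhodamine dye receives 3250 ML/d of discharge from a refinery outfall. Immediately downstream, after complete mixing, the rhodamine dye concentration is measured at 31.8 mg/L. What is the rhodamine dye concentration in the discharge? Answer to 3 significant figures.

Mass balance: 16900·0 + 3250·Cₑ = 20150·31.80
→ Cₑ = (20150·31.80 − 16900·0) / 3250 = 197.2 mg/L.

197 mg/L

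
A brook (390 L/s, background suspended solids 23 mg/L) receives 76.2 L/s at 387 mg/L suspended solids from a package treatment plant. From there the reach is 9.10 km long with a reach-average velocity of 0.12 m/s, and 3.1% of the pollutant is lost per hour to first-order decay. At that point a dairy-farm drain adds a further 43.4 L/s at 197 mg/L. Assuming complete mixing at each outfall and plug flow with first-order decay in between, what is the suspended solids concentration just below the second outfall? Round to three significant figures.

55.7 mg/L

Mixed concentration C = ΣQC/ΣQ = (390.0·23.00 + 76.20·387.0) / 466.2 = 38460/466.2 = 82.50 mg/L; combined flow 466.2 L/s.
Travel time t = 9.10·1000 / 0.12 = 75830 s = 21.06 h.
3.1%/h lost → k = −ln(1 − 0.031) = 0.03149 h⁻¹.
First-order decay: C = 82.50·exp(−k·t) = 82.50·0.5151 = 42.50 mg/L.
At the second outfall, C = (466.2·42.50 + 43.40·197.0) / (466.2 + 43.40) = 55.65 mg/L.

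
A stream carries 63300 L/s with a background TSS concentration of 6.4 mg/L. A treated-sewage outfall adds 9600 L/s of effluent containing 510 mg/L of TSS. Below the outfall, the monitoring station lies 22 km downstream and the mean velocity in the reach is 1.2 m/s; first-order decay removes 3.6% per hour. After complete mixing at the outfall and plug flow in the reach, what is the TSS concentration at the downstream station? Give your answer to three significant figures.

Mass balance: C = (63300·6.400 + 9600·510.0) / 72900 = 5301000/72900 = 72.72 mg/L.
Travel time t = 22·1000 / 1.2 = 18330 s = 5.093 h.
3.6%/h lost → k = −ln(1 − 0.036) = 0.03666 h⁻¹.
Decay over the reach: 72.72·exp(−kt) = 72.72·0.8297 = 60.33 mg/L.

60.3 mg/L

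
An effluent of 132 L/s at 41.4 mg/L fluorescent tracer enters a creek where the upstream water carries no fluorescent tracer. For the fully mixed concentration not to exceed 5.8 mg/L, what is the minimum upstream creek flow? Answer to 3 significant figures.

Set C_mix = 5.8: (Q·0 + 132.0·41.40) / (Q + 132.0) = 5.8
→ Q = 132.0·(41.40 − 5.8)/(5.8 − 0) = 810.2 L/s.

810 L/s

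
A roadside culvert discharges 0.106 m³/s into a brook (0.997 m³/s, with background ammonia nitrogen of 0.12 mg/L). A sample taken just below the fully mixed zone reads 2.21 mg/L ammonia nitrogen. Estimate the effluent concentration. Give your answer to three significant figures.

21.9 mg/L

Mass balance: 0.9970·0.1200 + 0.1060·Cₑ = 1.103·2.210
→ Cₑ = (1.103·2.210 − 0.9970·0.1200) / 0.1060 = 21.87 mg/L.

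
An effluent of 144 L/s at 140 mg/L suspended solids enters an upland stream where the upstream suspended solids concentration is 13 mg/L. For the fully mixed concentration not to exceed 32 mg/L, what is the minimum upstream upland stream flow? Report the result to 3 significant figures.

819 L/s

Set C_mix = 32: (Q·13.00 + 144.0·140.0) / (Q + 144.0) = 32
→ Q = 144.0·(140.0 − 32)/(32 − 13.00) = 818.5 L/s.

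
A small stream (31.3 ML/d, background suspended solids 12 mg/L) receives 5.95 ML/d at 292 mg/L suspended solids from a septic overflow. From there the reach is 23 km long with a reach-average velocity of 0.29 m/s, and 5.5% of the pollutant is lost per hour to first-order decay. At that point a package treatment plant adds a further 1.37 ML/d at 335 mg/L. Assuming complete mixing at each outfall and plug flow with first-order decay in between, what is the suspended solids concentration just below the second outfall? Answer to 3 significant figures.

27.6 mg/L

Mass balance: C = (31.30·12.00 + 5.950·292.0) / 37.25 = 2113/37.25 = 56.72 mg/L; combined flow 37.25 ML/d.
Travel time t = 23·1000 / 0.29 = 79310 s = 22.03 h.
5.5%/h lost → k = −ln(1 − 0.055) = 0.05657 h⁻¹.
Applying C = C₀e^(−kt): 56.72 × 0.2876 = 16.31 mg/L.
At the second outfall, C = (37.25·16.31 + 1.370·335.0) / (37.25 + 1.370) = 27.62 mg/L.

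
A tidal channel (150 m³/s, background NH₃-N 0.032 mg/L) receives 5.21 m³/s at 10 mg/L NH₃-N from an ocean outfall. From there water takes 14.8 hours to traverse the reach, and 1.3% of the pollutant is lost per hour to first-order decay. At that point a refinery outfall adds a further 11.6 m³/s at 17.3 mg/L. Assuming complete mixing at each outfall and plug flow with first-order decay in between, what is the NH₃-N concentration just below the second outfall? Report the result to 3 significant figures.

1.48 mg/L

Mixed concentration C = ΣQC/ΣQ = (150.0·0.03200 + 5.210·10.00) / 155.2 = 56.90/155.2 = 0.3666 mg/L; combined flow 155.2 m³/s.
1.3%/h lost → k = −ln(1 − 0.013) = 0.01309 h⁻¹.
Applying C = C₀e^(−kt): 0.3666 × 0.8239 = 0.3021 mg/L.
At the second outfall, C = (155.2·0.3021 + 11.60·17.30) / (155.2 + 11.60) = 1.484 mg/L.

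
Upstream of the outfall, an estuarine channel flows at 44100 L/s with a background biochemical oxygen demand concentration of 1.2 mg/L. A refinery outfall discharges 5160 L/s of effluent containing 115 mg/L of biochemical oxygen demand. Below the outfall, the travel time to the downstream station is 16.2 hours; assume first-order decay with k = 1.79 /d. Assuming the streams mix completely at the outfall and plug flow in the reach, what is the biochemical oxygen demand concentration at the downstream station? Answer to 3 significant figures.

3.92 mg/L

Mass balance: C = (44100·1.200 + 5160·115.0) / 49260 = 646300/49260 = 13.12 mg/L.
Applying C = C₀e^(−kt): 13.12 × 0.2987 = 3.919 mg/L.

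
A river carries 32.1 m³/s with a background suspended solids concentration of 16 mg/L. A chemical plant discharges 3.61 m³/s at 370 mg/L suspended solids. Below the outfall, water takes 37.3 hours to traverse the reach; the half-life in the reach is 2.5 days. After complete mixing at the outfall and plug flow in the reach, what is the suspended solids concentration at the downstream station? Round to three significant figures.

Flow-weighted average: C = (32.10·16.00 + 3.610·370.0) / 35.71 = 1849/35.71 = 51.79 mg/L.
Half-life 2.5 d → k = ln 2 / 2.5 = 0.2773 d⁻¹.
After decay, C = 51.79 × e^(−kt) = 51.79 × 0.6499 = 33.66 mg/L.

33.7 mg/L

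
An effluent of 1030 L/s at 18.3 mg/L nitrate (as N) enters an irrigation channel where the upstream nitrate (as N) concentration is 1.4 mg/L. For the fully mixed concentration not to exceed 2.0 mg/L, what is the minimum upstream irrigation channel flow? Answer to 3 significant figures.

Set C_mix = 2.0: (Q·1.400 + 1030·18.30) / (Q + 1030) = 2.0
→ Q = 1030·(18.30 − 2.0)/(2.0 − 1.400) = 27980 L/s.

28000 L/s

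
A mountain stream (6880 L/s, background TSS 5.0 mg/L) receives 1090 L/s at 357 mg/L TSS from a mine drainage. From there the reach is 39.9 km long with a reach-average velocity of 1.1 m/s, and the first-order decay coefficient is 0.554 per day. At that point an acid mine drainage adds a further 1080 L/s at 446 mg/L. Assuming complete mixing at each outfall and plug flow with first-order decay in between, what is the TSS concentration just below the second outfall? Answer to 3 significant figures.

90.3 mg/L

After mixing, C = (6880·5.000 + 1090·357.0) / 7970 = 423500/7970 = 53.14 mg/L; combined flow 7970 L/s.
Travel time t = 39.9·1000 / 1.1 = 36270 s = 10.08 h.
After decay, C = 53.14 × e^(−kt) = 53.14 × 0.7925 = 42.11 mg/L.
Second outfall: C = (7970·42.11 + 1080·446.0)/9050 = 90.31 mg/L.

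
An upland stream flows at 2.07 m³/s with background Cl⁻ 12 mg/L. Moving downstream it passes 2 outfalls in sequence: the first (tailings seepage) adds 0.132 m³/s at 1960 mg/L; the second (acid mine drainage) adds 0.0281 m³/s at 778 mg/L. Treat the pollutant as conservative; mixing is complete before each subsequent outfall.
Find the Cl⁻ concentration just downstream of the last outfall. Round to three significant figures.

Below outfall 1: Q → 2.202 m³/s, C = (2.070·12.00 + 0.1320·1960)/2.202 = 128.8 mg/L.
Below outfall 2: Q → 2.230 m³/s, C = (2.202·128.8 + 0.02810·778.0)/2.230 = 137.0 mg/L.

137 mg/L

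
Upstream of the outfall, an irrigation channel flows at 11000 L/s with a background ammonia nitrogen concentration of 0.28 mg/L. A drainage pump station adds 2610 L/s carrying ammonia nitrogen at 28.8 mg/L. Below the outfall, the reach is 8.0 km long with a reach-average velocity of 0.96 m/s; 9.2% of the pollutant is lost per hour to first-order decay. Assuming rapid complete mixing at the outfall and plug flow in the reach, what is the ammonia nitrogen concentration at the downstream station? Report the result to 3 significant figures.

Mixed concentration C = ΣQC/ΣQ = (11000·0.2800 + 2610·28.80) / 13610 = 78250/13610 = 5.749 mg/L.
Travel time t = 8.0·1000 / 0.96 = 8333 s = 2.315 h.
9.2%/h lost → k = −ln(1 − 0.092) = 0.09651 h⁻¹.
Applying C = C₀e^(−kt): 5.749 × 0.7998 = 4.598 mg/L.

4.60 mg/L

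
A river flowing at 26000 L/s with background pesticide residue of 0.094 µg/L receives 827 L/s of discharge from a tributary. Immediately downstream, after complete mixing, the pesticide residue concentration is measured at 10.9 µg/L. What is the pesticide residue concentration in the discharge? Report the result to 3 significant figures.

Mass balance: 26000·0.09400 + 827.0·Cₑ = 26830·10.90
→ Cₑ = (26830·10.90 − 26000·0.09400) / 827.0 = 350.6 µg/L.

351 µg/L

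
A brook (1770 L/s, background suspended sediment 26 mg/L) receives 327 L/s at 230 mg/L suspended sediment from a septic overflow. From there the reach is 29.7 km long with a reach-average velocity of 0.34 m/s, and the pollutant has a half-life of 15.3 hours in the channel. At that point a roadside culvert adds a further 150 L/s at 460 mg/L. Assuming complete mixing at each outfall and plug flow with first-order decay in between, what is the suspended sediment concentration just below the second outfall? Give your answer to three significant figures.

48.7 mg/L

Mixed concentration C = ΣQC/ΣQ = (1770·26.00 + 327.0·230.0) / 2097 = 121200/2097 = 57.81 mg/L; combined flow 2097 L/s.
Travel time t = 29.7·1000 / 0.34 = 87350 s = 24.26 h.
Half-life 15.3 h → k = ln 2 / 15.3 = 0.04530 h⁻¹ = 1.087 d⁻¹.
Decay over the reach: 57.81·exp(−kt) = 57.81·0.3331 = 19.26 mg/L.
At the second outfall, C = (2097·19.26 + 150.0·460.0) / (2097 + 150.0) = 48.68 mg/L.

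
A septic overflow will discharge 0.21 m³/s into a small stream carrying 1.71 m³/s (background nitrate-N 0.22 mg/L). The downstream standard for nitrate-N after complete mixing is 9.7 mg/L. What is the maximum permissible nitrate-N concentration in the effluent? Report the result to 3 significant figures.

At the limit, (Qr·Cr + Qe·Cₑ)/(Qr + Qe) = 9.7:
Cₑ = (1.920·9.7 − 1.710·0.2200) / 0.2100 = 86.89 mg/L.

86.9 mg/L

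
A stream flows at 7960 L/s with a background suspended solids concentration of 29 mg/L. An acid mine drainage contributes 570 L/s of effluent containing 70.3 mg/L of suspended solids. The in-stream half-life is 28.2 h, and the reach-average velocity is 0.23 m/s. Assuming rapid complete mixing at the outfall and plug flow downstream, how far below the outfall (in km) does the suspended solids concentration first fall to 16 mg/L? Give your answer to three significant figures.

23.1 km

After mixing, C = (7960·29.00 + 570.0·70.30) / 8530 = 270900/8530 = 31.76 mg/L.
Half-life 28.2 h → k = ln 2 / 28.2 = 0.02458 h⁻¹ = 0.5899 d⁻¹.
Set 31.76·exp(−k·t) = 16 → t = ln(31.76/16)/k = 100400 s = 27.89 h.
Distance = v·t = 0.23·100400 = 23100 m = 23.10 km.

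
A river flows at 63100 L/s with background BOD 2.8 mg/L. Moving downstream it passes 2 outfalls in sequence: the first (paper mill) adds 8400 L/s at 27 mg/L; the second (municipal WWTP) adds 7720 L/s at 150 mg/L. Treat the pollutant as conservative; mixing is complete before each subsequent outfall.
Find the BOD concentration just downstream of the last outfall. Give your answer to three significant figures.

19.7 mg/L

After outfall 1: Q = 63100 + 8400 = 71500 L/s; C = (63100·2.800 + 8400·27.00)/71500 = 5.643 mg/L.
After outfall 2: Q = 71500 + 7720 = 79220 L/s; C = (71500·5.643 + 7720·150.0)/79220 = 19.71 mg/L.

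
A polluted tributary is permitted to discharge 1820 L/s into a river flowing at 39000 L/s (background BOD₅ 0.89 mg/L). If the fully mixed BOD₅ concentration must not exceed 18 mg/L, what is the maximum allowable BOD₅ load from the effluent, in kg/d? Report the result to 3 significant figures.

Mass balance at the limit: 39000·0.8900 + 1820·Cₑ = 40820·18 → Cₑ = 384.6 mg/L.
1820 L/s = 1.820 m³/s. Load = 1.820 m³/s × 384.6 g/m³ × 86 400 s/d = 60480 kg/d.

60500 kg/d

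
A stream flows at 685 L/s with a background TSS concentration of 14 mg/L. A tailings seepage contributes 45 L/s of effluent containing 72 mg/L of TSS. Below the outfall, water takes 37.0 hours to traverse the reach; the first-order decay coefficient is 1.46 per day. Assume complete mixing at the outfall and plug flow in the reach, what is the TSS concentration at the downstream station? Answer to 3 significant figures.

Mixed concentration C = ΣQC/ΣQ = (685.0·14.00 + 45.00·72.00) / 730.0 = 12830/730.0 = 17.58 mg/L.
Applying C = C₀e^(−kt): 17.58 × 0.1053 = 1.851 mg/L.

1.85 mg/L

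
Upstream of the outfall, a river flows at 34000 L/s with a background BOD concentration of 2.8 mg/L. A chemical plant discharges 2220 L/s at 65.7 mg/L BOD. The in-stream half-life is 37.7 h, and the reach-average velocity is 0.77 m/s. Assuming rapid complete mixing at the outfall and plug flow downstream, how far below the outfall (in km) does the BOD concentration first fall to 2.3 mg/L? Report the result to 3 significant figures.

Mass balance: C = (34000·2.800 + 2220·65.70) / 36220 = 241100/36220 = 6.655 mg/L.
Half-life 37.7 h → k = ln 2 / 37.7 = 0.01839 h⁻¹ = 0.4413 d⁻¹.
Set 6.655·exp(−k·t) = 2.3 → t = ln(6.655/2.3)/k = 208000 s = 57.79 h.
Distance = v·t = 0.77·208000 = 160200 m = 160.2 km.

160 km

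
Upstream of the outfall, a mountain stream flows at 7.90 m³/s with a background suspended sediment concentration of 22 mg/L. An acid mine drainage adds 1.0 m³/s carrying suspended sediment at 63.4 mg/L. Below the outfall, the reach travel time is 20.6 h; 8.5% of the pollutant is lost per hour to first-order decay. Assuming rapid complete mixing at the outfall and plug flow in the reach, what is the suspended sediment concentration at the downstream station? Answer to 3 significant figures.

Mass balance: C = (7.900·22.00 + 1.000·63.40) / 8.900 = 237.2/8.900 = 26.65 mg/L.
8.5%/h lost → k = −ln(1 − 0.085) = 0.08883 h⁻¹.
First-order decay: C = 26.65·exp(−k·t) = 26.65·0.1604 = 4.276 mg/L.

4.28 mg/L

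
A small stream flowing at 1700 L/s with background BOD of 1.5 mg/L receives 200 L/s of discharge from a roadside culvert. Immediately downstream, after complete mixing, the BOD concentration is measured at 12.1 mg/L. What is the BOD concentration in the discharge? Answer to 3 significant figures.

Mass balance: 1700·1.500 + 200.0·Cₑ = 1900·12.10
→ Cₑ = (1900·12.10 − 1700·1.500) / 200.0 = 102.2 mg/L.

102 mg/L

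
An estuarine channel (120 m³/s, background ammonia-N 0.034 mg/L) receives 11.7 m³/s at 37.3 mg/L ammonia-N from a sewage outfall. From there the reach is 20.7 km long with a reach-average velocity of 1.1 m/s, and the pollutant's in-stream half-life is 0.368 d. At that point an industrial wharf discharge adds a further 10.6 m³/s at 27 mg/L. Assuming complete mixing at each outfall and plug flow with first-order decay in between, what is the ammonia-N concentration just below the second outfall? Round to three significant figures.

Mixed concentration C = ΣQC/ΣQ = (120.0·0.03400 + 11.70·37.30) / 131.7 = 440.5/131.7 = 3.345 mg/L; combined flow 131.7 m³/s.
Travel time t = 20.7·1000 / 1.1 = 18820 s = 5.227 h.
Half-life 0.368 d → k = ln 2 / 0.368 = 1.884 d⁻¹.
After decay, C = 3.345 × e^(−kt) = 3.345 × 0.6635 = 2.219 mg/L.
At the second outfall, C = (131.7·2.219 + 10.60·27.00) / (131.7 + 10.60) = 4.065 mg/L.

4.07 mg/L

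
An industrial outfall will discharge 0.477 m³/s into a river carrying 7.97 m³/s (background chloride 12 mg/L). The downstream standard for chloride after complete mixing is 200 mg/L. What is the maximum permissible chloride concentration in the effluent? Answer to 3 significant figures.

3340 mg/L

At the limit, (Qr·Cr + Qe·Cₑ)/(Qr + Qe) = 200:
Cₑ = (8.447·200 − 7.970·12.00) / 0.4770 = 3341 mg/L.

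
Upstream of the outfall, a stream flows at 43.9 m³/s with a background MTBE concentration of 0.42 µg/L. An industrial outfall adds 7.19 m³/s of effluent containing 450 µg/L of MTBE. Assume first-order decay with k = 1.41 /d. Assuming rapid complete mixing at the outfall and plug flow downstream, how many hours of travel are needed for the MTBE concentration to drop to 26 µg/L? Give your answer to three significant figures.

Mass balance: C = (43.90·0.4200 + 7.190·450.0) / 51.09 = 3254/51.09 = 63.69 µg/L.
63.69·exp(−k·t) = 26 → t = ln(63.69/26)/k = 54900 s = 15.25 h.

15.2 h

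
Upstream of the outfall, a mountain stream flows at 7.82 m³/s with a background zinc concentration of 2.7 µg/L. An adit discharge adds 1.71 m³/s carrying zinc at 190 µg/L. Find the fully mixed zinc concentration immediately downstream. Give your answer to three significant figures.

Conservation of mass: C = (7.820·2.700 + 1.710·190.0) / 9.530 = 346.0/9.530 = 36.31 µg/L.

36.3 µg/L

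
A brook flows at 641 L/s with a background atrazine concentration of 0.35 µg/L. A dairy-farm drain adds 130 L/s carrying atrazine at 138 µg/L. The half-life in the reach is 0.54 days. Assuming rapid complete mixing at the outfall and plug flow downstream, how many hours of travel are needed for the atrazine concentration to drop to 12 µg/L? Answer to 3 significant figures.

12.6 h

Mass balance: C = (641.0·0.3500 + 130.0·138.0) / 771.0 = 18160/771.0 = 23.56 µg/L.
Half-life 0.54 d → k = ln 2 / 0.54 = 1.284 d⁻¹.
23.56·exp(−k·t) = 12 → t = ln(23.56/12)/k = 45410 s = 12.61 h.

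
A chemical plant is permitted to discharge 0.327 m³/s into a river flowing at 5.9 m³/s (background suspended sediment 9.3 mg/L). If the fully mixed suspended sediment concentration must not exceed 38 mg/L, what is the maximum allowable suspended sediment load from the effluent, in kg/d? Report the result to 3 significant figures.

Mass balance at the limit: 5.900·9.300 + 0.3270·Cₑ = 6.227·38 → Cₑ = 555.8 mg/L.
Load = 0.3270 m³/s × 555.8 g/m³ × 86 400 s/d = 15700 kg/d.

15700 kg/d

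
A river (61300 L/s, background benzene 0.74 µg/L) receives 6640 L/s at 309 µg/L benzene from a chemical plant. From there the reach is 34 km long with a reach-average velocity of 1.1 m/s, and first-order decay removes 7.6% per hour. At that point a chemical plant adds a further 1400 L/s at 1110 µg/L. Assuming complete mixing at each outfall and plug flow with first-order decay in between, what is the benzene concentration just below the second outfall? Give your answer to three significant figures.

Mixed concentration C = ΣQC/ΣQ = (61300·0.7400 + 6640·309.0) / 67940 = 2097000/67940 = 30.87 µg/L; combined flow 67940 L/s.
Travel time t = 34·1000 / 1.1 = 30910 s = 8.586 h.
7.6%/h lost → k = −ln(1 − 0.076) = 0.07904 h⁻¹.
First-order decay: C = 30.87·exp(−k·t) = 30.87·0.5073 = 15.66 µg/L.
At the second outfall, C = (67940·15.66 + 1400·1110) / (67940 + 1400) = 37.75 µg/L.

37.8 µg/L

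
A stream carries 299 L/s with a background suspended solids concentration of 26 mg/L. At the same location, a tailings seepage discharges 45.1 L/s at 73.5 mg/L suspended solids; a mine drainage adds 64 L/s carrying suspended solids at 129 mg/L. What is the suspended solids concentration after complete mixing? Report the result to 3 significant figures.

Flow-weighted average: C = (299.0·26.00 + 45.10·73.50 + 64.00·129.0) / 408.1 = 19340/408.1 = 47.40 mg/L.

47.4 mg/L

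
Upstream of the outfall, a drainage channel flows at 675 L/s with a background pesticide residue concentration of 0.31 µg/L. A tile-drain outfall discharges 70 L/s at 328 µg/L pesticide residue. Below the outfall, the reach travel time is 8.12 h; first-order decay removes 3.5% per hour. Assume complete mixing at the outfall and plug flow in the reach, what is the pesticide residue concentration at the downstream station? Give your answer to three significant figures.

23.3 µg/L

Mixed concentration C = ΣQC/ΣQ = (675.0·0.3100 + 70.00·328.0) / 745.0 = 23170/745.0 = 31.10 µg/L.
3.5%/h lost → k = −ln(1 − 0.035) = 0.03563 h⁻¹.
Applying C = C₀e^(−kt): 31.10 × 0.7488 = 23.29 µg/L.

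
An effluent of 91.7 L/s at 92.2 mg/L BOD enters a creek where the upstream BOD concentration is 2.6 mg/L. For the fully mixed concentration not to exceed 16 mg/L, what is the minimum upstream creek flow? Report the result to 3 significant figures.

Set C_mix = 16: (Q·2.600 + 91.70·92.20) / (Q + 91.70) = 16
→ Q = 91.70·(92.20 − 16)/(16 − 2.600) = 521.5 L/s.

521 L/s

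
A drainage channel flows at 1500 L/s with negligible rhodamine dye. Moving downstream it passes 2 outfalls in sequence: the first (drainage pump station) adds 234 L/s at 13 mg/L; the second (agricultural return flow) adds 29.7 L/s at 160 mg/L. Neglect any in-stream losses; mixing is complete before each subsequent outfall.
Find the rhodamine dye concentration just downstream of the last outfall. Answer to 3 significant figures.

4.42 mg/L

Outfall 1: combined Q = 1734 L/s; C = (1500·0 + 234.0·13.00)/1734 = 1.754 mg/L.
Outfall 2: combined Q = 1764 L/s; C = (1734·1.754 + 29.70·160.0)/1764 = 4.419 mg/L.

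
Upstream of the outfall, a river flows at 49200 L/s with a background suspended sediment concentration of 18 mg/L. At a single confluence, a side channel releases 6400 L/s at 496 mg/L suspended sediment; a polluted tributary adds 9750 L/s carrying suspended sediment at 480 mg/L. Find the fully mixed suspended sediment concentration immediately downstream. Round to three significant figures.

Mass balance: C = (49200·18.00 + 6400·496.0 + 9750·480.0) / 65350 = 8740000/65350 = 133.7 mg/L.

134 mg/L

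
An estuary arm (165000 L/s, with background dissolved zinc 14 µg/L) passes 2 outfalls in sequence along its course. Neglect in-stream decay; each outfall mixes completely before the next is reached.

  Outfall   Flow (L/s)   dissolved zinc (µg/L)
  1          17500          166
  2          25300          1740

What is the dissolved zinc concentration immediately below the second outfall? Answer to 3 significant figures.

237 µg/L

Outfall 1: combined Q = 182500 L/s; C = (165000·14.00 + 17500·166.0)/182500 = 28.58 µg/L.
Outfall 2: combined Q = 207800 L/s; C = (182500·28.58 + 25300·1740)/207800 = 236.9 µg/L.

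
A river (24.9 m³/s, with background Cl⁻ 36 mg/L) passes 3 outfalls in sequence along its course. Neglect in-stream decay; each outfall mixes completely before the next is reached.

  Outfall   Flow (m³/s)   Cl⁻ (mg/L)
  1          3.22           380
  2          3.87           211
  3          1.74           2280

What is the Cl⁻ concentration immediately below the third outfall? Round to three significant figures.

Outfall 1: combined Q = 28.12 m³/s; C = (24.90·36.00 + 3.220·380.0)/28.12 = 75.39 mg/L.
Outfall 2: combined Q = 31.99 m³/s; C = (28.12·75.39 + 3.870·211.0)/31.99 = 91.80 mg/L.
Outfall 3: combined Q = 33.73 m³/s; C = (31.99·91.80 + 1.740·2280)/33.73 = 204.7 mg/L.

205 mg/L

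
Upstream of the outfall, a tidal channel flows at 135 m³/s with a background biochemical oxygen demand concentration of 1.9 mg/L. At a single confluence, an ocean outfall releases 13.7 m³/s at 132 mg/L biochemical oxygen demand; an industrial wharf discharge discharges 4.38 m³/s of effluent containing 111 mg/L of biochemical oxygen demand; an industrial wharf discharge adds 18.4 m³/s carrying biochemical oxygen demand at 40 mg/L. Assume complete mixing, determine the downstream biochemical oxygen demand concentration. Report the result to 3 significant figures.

19.2 mg/L

Mixed concentration C = ΣQC/ΣQ = (135.0·1.900 + 13.70·132.0 + 4.380·111.0 + 18.40·40.00) / 171.5 = 3287/171.5 = 19.17 mg/L.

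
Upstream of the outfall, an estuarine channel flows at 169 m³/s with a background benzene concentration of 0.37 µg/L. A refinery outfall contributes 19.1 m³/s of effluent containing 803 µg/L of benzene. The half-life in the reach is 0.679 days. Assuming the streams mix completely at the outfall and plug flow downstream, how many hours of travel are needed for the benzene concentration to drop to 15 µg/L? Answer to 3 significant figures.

39.9 h

Mass balance: C = (169.0·0.3700 + 19.10·803.0) / 188.1 = 15400/188.1 = 81.87 µg/L.
Half-life 0.679 d → k = ln 2 / 0.679 = 1.021 d⁻¹.
81.87·exp(−k·t) = 15 → t = ln(81.87/15)/k = 143600 s = 39.90 h.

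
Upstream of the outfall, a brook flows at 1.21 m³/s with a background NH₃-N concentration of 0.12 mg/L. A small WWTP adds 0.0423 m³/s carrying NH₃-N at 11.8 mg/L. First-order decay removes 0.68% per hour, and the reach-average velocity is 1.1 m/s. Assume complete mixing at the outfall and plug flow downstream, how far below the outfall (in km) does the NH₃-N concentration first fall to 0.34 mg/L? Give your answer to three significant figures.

240 km

Mass balance: C = (1.210·0.1200 + 0.04230·11.80) / 1.252 = 0.6443/1.252 = 0.5145 mg/L.
0.68%/h lost → k = −ln(1 − 0.0068) = 0.006823 h⁻¹.
Set 0.5145·exp(−k·t) = 0.34 → t = ln(0.5145/0.34)/k = 218600 s = 60.72 h.
Distance = v·t = 1.1·218600 = 240400 m = 240.4 km.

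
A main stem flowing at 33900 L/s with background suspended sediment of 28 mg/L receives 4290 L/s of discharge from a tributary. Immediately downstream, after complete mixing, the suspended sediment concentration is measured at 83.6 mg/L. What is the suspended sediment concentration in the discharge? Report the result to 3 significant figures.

Mass balance: 33900·28.00 + 4290·Cₑ = 38190·83.60
→ Cₑ = (38190·83.60 − 33900·28.00) / 4290 = 523.0 mg/L.

523 mg/L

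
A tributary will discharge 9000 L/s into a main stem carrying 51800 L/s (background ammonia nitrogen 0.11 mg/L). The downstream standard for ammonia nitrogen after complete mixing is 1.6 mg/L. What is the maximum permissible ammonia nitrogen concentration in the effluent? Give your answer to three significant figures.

10.2 mg/L

At the limit, (Qr·Cr + Qe·Cₑ)/(Qr + Qe) = 1.6:
Cₑ = (60800·1.6 − 51800·0.1100) / 9000 = 10.18 mg/L.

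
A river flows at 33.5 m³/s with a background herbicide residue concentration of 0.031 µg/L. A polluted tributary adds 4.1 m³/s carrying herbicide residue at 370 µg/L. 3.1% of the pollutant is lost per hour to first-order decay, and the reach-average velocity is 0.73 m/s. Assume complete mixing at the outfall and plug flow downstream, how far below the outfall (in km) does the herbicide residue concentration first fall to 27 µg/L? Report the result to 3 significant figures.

Conservation of mass: C = (33.50·0.03100 + 4.100·370.0) / 37.60 = 1518/37.60 = 40.37 µg/L.
3.1%/h lost → k = −ln(1 − 0.031) = 0.03149 h⁻¹.
Set 40.37·exp(−k·t) = 27 → t = ln(40.37/27)/k = 45990 s = 12.78 h.
Distance = v·t = 0.73·45990 = 33580 m = 33.58 km.

33.6 km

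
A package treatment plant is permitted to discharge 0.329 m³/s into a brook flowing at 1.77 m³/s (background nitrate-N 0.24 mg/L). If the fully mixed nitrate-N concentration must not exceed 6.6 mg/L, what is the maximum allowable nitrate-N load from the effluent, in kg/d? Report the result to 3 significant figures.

1160 kg/d

Mass balance at the limit: 1.770·0.2400 + 0.3290·Cₑ = 2.099·6.6 → Cₑ = 40.82 mg/L.
Load = 0.3290 m³/s × 40.82 g/m³ × 86 400 s/d = 1160 kg/d.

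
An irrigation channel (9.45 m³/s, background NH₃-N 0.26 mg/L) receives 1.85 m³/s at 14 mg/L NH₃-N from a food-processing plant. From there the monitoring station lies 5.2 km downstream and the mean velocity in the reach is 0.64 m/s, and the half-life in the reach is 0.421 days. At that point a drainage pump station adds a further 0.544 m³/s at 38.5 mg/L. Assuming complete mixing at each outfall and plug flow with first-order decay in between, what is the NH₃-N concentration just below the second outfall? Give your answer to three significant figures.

After mixing, C = (9.450·0.2600 + 1.850·14.00) / 11.30 = 28.36/11.30 = 2.509 mg/L; combined flow 11.30 m³/s.
Travel time t = 5.2·1000 / 0.64 = 8125 s = 2.257 h.
Half-life 0.421 d → k = ln 2 / 0.421 = 1.646 d⁻¹.
First-order decay: C = 2.509·exp(−k·t) = 2.509·0.8566 = 2.150 mg/L.
At the second outfall, C = (11.30·2.150 + 0.5440·38.50) / (11.30 + 0.5440) = 3.819 mg/L.

3.82 mg/L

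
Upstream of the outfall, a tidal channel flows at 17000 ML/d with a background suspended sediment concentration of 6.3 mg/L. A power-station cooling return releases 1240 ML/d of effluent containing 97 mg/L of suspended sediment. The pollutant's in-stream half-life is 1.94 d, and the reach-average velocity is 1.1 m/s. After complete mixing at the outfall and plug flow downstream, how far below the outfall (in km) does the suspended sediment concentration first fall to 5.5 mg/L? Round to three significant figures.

Flow-weighted average: C = (17000·6.300 + 1240·97.00) / 18240 = 227400/18240 = 12.47 mg/L.
Half-life 1.94 d → k = ln 2 / 1.94 = 0.3573 d⁻¹.
Set 12.47·exp(−k·t) = 5.5 → t = ln(12.47/5.5)/k = 197900 s = 54.96 h.
Distance = v·t = 1.1·197900 = 217700 m = 217.7 km.

218 km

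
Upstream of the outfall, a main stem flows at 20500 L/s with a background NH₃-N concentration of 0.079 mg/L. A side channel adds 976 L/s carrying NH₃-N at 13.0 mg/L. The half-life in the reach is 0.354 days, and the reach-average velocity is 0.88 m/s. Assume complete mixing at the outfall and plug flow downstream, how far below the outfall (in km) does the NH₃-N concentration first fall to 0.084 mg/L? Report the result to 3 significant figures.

80.4 km

Flow-weighted average: C = (20500·0.07900 + 976.0·13.00) / 21480 = 14310/21480 = 0.6662 mg/L.
Half-life 0.354 d → k = ln 2 / 0.354 = 1.958 d⁻¹.
Set 0.6662·exp(−k·t) = 0.084 → t = ln(0.6662/0.084)/k = 91370 s = 25.38 h.
Distance = v·t = 0.88·91370 = 80410 m = 80.41 km.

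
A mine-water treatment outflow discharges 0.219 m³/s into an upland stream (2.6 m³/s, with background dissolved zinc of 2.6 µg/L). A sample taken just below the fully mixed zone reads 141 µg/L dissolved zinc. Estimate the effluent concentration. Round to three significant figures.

1780 µg/L

Mass balance: 2.600·2.600 + 0.2190·Cₑ = 2.819·141.0
→ Cₑ = (2.819·141.0 − 2.600·2.600) / 0.2190 = 1784 µg/L.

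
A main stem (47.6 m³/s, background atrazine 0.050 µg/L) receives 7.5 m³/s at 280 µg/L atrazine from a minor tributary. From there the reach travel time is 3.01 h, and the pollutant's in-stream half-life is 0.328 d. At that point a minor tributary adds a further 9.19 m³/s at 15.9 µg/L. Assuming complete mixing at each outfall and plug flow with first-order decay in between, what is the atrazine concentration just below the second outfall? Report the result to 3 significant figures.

Mass balance: C = (47.60·0.05000 + 7.500·280.0) / 55.10 = 2102/55.10 = 38.16 µg/L; combined flow 55.10 m³/s.
Half-life 0.328 d → k = ln 2 / 0.328 = 2.113 d⁻¹.
After decay, C = 38.16 × e^(−kt) = 38.16 × 0.7672 = 29.27 µg/L.
At the second outfall, C = (55.10·29.27 + 9.190·15.90) / (55.10 + 9.190) = 27.36 µg/L.

27.4 µg/L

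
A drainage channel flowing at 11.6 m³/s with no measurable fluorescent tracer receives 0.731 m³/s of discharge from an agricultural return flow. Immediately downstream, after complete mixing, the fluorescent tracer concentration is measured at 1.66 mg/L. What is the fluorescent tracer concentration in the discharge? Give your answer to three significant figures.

28.0 mg/L

Mass balance: 11.60·0 + 0.7310·Cₑ = 12.33·1.660
→ Cₑ = (12.33·1.660 − 11.60·0) / 0.7310 = 28.00 mg/L.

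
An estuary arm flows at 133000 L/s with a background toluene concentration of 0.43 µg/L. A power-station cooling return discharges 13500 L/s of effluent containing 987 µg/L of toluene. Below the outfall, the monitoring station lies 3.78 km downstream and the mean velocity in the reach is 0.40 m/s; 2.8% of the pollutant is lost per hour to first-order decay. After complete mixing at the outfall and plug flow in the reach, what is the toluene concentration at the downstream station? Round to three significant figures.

After mixing, C = (133000·0.4300 + 13500·987.0) / 146500 = 13380000/146500 = 91.34 µg/L.
Travel time t = 3.78·1000 / 0.40 = 9450 s = 2.625 h.
2.8%/h lost → k = −ln(1 − 0.028) = 0.02840 h⁻¹.
Applying C = C₀e^(−kt): 91.34 × 0.9282 = 84.78 µg/L.

84.8 µg/L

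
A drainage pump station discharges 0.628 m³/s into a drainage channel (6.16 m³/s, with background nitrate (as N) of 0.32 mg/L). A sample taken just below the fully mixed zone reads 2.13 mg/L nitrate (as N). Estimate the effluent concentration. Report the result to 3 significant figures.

Mass balance: 6.160·0.3200 + 0.6280·Cₑ = 6.788·2.130
→ Cₑ = (6.788·2.130 − 6.160·0.3200) / 0.6280 = 19.88 mg/L.

19.9 mg/L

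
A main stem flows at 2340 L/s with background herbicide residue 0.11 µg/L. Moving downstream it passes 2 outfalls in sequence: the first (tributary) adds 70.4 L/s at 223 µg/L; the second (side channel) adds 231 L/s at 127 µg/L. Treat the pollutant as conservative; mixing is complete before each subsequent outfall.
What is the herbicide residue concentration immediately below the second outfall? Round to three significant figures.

Outfall 1: combined Q = 2410 L/s; C = (2340·0.1100 + 70.40·223.0)/2410 = 6.620 µg/L.
Outfall 2: combined Q = 2641 L/s; C = (2410·6.620 + 231.0·127.0)/2641 = 17.15 µg/L.

17.1 µg/L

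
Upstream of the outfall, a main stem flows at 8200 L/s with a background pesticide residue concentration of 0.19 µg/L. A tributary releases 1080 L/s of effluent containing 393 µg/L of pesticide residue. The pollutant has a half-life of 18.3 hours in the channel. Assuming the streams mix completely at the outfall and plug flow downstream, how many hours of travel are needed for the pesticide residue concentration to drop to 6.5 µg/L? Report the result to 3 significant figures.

Flow-weighted average: C = (8200·0.1900 + 1080·393.0) / 9280 = 426000/9280 = 45.90 µg/L.
Half-life 18.3 h → k = ln 2 / 18.3 = 0.03788 h⁻¹ = 0.9090 d⁻¹.
45.90·exp(−k·t) = 6.5 → t = ln(45.90/6.5)/k = 185800 s = 51.61 h.

51.6 h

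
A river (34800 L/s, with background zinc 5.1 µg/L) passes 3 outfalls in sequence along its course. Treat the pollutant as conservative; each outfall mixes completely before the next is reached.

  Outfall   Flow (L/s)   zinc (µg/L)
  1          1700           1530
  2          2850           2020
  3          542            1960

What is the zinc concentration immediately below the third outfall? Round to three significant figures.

Outfall 1: combined Q = 36500 L/s; C = (34800·5.100 + 1700·1530)/36500 = 76.12 µg/L.
Outfall 2: combined Q = 39350 L/s; C = (36500·76.12 + 2850·2020)/39350 = 216.9 µg/L.
Outfall 3: combined Q = 39890 L/s; C = (39350·216.9 + 542.0·1960)/39890 = 240.6 µg/L.

241 µg/L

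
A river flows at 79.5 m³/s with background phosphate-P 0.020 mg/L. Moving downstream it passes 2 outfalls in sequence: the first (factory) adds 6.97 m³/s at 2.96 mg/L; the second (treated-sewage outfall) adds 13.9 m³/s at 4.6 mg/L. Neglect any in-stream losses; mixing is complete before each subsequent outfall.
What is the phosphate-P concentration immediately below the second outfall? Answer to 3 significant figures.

After outfall 1: Q = 79.50 + 6.970 = 86.47 m³/s; C = (79.50·0.02000 + 6.970·2.960)/86.47 = 0.2570 mg/L.
After outfall 2: Q = 86.47 + 13.90 = 100.4 m³/s; C = (86.47·0.2570 + 13.90·4.600)/100.4 = 0.8584 mg/L.

0.858 mg/L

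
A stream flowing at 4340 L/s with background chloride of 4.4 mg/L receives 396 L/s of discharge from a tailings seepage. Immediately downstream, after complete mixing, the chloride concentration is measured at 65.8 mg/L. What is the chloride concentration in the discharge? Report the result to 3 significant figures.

Mass balance: 4340·4.400 + 396.0·Cₑ = 4736·65.80
→ Cₑ = (4736·65.80 − 4340·4.400) / 396.0 = 738.7 mg/L.

739 mg/L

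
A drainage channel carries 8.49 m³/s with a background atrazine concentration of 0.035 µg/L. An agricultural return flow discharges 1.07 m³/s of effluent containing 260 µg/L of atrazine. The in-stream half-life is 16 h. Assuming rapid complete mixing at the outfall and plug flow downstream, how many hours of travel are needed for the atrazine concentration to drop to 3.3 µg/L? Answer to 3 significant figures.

50.3 h

Mixed concentration C = ΣQC/ΣQ = (8.490·0.03500 + 1.070·260.0) / 9.560 = 278.5/9.560 = 29.13 µg/L.
Half-life 16 h → k = ln 2 / 16 = 0.04332 h⁻¹ = 1.040 d⁻¹.
29.13·exp(−k·t) = 3.3 → t = ln(29.13/3.3)/k = 181000 s = 50.27 h.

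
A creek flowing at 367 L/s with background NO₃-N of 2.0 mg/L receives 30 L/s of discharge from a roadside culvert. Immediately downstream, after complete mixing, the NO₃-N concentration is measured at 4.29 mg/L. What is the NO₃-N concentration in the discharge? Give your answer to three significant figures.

Mass balance: 367.0·2.000 + 30.00·Cₑ = 397.0·4.290
→ Cₑ = (397.0·4.290 − 367.0·2.000) / 30.00 = 32.30 mg/L.

32.3 mg/L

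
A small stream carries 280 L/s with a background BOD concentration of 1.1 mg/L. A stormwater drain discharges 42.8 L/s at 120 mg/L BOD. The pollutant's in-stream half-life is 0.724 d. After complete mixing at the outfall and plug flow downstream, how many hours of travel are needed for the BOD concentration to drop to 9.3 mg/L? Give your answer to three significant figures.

14.9 h

Mixed concentration C = ΣQC/ΣQ = (280.0·1.100 + 42.80·120.0) / 322.8 = 5444/322.8 = 16.86 mg/L.
Half-life 0.724 d → k = ln 2 / 0.724 = 0.9574 d⁻¹.
16.86·exp(−k·t) = 9.3 → t = ln(16.86/9.3)/k = 53720 s = 14.92 h.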